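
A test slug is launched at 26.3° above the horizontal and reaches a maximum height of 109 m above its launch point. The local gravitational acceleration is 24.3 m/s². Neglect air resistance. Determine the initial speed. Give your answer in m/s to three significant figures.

At the peak v_y = 0, so v_y0 = √(2gH) = √(2 × 24.3 × 109) = 72.78 m/s.
v_y0 = v₀ sin θ ⇒ v₀ = 72.78 / sin 26.3° = 164.3 m/s.

164 m/s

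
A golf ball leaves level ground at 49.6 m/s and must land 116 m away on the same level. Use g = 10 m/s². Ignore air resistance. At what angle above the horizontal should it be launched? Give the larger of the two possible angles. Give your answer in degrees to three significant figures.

R = v₀² sin 2θ / g gives sin 2θ = gR/v₀² = 10.0·116/49.6² = 0.4715.
2θ = 28.13° or 180° − 28.13° = 151.9°, so θ = 14.07° or 75.93°.
The larger angle is 75.93°.

75.9°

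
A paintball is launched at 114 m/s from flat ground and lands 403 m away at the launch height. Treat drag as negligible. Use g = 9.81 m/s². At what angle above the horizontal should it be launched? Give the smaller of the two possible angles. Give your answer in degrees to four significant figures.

8.855°

Level-ground range R = v₀² sin(2θ)/g ⇒ sin(2θ) = gR/v₀² = 9.81 × 403 / 114² = 0.3042.
2θ = 17.71° or 180° − 17.71° = 162.3°, so θ = 8.855° or 81.14°.
The smaller angle is 8.855°.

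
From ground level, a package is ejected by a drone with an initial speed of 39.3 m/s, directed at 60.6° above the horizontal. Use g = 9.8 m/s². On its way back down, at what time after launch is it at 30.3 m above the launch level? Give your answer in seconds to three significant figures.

5.95 s

Horizontal component vₓ = 39.30 cos 60.6° = 19.29 m/s; vertical v_y0 = 39.30 sin 60.6° = 34.24 m/s.
Set y = v_y0 t − ½ g t² = 30.3: 4.900 t² − 34.24 t + 30.3 = 0.
Quadratic formula: t = (34.24 ± √578.41) / 9.80 = (34.24 ± 24.05) / 9.80 → t = 1.040 s or 5.948 s.
The descending-branch root is 5.948 s.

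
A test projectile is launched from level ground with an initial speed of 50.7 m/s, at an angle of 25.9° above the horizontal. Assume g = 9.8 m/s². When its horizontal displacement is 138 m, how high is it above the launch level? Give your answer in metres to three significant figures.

Components: vₓ = 50.70 cos 25.9° = 45.61 m/s, v_y0 = 50.70 sin 25.9° = 22.15 m/s.
At x = 138 m, t = x/vₓ = 138/45.61 = 3.026 s.
Height: y = v_y0 t − ½ g t² = 22.15 × 3.026 − 4.900 × 3.026² = 67.01 − 44.86 = 22.15 m.

22.1 m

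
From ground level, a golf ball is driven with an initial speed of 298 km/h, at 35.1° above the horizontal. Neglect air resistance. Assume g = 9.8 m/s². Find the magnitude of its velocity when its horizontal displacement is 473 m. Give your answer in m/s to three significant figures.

Convert: 298 km/h = 298/3.6 = 82.78 m/s.
Resolve: vₓ = 82.78 cos 35.1° = 67.72 m/s and v_y0 = 82.78 sin 35.1° = 47.60 m/s.
Time to reach x = 473 m: t = x/vₓ = 473/67.72 = 6.984 s.
Vertical velocity there: v_y = v_y0 − g t = 47.60 − 9.80 × 6.984 = −20.85 m/s.
Speed: √(vₓ² + v_y²) = √(67.72² + 20.85²) = 70.86 m/s.

70.9 m/s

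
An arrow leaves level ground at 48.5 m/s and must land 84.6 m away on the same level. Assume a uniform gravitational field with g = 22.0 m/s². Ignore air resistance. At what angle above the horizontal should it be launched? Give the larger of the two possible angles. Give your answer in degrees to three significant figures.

R = v₀² sin 2θ / g gives sin 2θ = gR/v₀² = 22.0·84.6/48.5² = 0.7912.
2θ = 52.30° or 180° − 52.30° = 127.7°, so θ = 26.15° or 63.85°.
The larger angle is 63.85°.

63.8°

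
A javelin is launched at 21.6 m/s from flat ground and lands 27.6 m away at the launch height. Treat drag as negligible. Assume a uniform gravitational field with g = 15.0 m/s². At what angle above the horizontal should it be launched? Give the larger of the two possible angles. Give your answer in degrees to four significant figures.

58.73°

R = v₀² sin 2θ / g gives sin 2θ = gR/v₀² = 15.0·27.6/21.6² = 0.8873.
2θ = 62.54° or 180° − 62.54° = 117.5°, so θ = 31.27° or 58.73°.
The larger angle is 58.73°.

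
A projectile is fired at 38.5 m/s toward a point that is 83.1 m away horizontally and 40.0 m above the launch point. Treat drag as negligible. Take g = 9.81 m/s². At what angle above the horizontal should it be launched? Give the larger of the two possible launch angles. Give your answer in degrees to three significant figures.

68.7°

Trajectory: y = x tanθ − g x² (1 + tan²θ)/(2v₀²). With x = 83.1, y = 40.0, v₀ = 38.5, g = 9.81:
22.85 tan²θ − 83.1 tanθ + (62.85) = 0.
tanθ = [83.1 ± √(83.1² − 4 × 22.85 × (62.85))] / (2 × 22.85) = (83.1 ± 34.07) / 45.70, giving tanθ = 1.073 or 2.564.
θ = 47.01° or 68.69°; the larger is 68.69°.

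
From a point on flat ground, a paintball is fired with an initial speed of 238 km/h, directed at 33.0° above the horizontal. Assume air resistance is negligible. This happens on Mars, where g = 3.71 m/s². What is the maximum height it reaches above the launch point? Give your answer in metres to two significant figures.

Convert: 238 km/h = 238/3.6 = 66.11 m/s.
Horizontal component vₓ = 66.11 cos 33.0° = 55.45 m/s; vertical v_y0 = 66.11 sin 33.0° = 36.01 m/s.
Maximum height: H = v_y0² / (2g) = 36.01² / (2 × 3.71) = 174.7 m.

170 m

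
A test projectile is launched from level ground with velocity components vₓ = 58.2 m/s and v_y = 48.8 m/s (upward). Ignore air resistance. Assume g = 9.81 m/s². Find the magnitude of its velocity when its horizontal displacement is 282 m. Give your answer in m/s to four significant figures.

58.21 m/s

x = vₓ t ⇒ t = 282/58.20 = 4.845 s.
Vertical velocity there: v_y = v_y0 − g t = 48.80 − 9.81 × 4.845 = 1.267 m/s.
Speed: √(vₓ² + v_y²) = √(58.20² + 1.267²) = 58.21 m/s.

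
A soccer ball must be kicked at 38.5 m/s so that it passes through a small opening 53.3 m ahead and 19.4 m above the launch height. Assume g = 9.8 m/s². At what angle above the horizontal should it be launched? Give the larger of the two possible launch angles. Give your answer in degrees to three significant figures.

Trajectory: y = x tanθ − g x² (1 + tan²θ)/(2v₀²). With x = 53.3, y = 19.4, v₀ = 38.5, g = 9.80:
9.391 tan²θ − 53.3 tanθ + (28.79) = 0.
tanθ = [53.3 ± √(53.3² − 4 × 9.391 × (28.79))] / (2 × 9.391) = (53.3 ± 41.94) / 18.78, giving tanθ = 0.6046 or 5.071.
θ = 31.16° or 78.84°; the larger is 78.84°.

78.8°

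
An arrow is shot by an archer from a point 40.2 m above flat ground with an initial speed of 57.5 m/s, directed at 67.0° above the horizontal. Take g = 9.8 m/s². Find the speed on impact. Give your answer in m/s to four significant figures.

63.99 m/s

Horizontal component vₓ = 57.50 cos 67.0° = 22.47 m/s; vertical v_y0 = 57.50 sin 67.0° = 52.93 m/s.
Vertical motion (up positive, ground at y = 0): 4.900 t² − (52.93) t − 40.2 = 0, so t = (52.93 + √(52.93² + 2·9.80·40.2)) / 9.80 = (52.93 + 59.91) / 9.80 = 11.51 s.
Vertical velocity at impact: v_y = v_y0 − g t = 52.93 − 9.80 × 11.51 = −59.91 m/s.
Speed: |v| = √(vₓ² + v_y²) = √(22.47² + 59.91²) = 63.99 m/s.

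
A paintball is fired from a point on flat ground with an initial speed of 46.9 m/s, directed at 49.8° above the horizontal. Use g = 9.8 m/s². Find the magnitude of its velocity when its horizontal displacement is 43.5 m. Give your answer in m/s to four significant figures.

37.27 m/s

Components: vₓ = 46.90 cos 49.8° = 30.27 m/s, v_y0 = 46.90 sin 49.8° = 35.82 m/s.
Time to reach x = 43.5 m: t = x/vₓ = 43.5/30.27 = 1.437 s.
Vertical velocity there: v_y = v_y0 − g t = 35.82 − 9.80 × 1.437 = 21.74 m/s.
Speed: √(vₓ² + v_y²) = √(30.27² + 21.74²) = 37.27 m/s.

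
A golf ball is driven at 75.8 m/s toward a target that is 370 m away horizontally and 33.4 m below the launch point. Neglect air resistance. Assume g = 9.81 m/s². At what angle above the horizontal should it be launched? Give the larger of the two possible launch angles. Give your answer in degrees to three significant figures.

Trajectory: y = x tanθ − g x² (1 + tan²θ)/(2v₀²). With x = 370, y = −33.4, v₀ = 75.8, g = 9.81:
116.9 tan²θ − 370 tanθ + (83.47) = 0.
tanθ = [370 ± √(370² − 4 × 116.9 × (83.47))] / (2 × 116.9) = (370 ± 312.9) / 233.7, giving tanθ = 0.2445 or 2.921.
θ = 13.74° or 71.10°; the larger is 71.10°.

71.1°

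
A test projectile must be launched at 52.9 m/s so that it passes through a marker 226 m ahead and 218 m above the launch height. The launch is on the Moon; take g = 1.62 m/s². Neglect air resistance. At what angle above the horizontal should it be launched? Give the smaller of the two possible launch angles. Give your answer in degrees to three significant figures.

48.0°

Trajectory: y = x tanθ − g x² (1 + tan²θ)/(2v₀²). With x = 226, y = 218, v₀ = 52.9, g = 1.62:
14.78 tan²θ − 226 tanθ + (232.8) = 0.
tanθ = [226 ± √(226² − 4 × 14.78 × (232.8))] / (2 × 14.78) = (226 ± 193.2) / 29.57, giving tanθ = 1.111 or 14.18.
θ = 48.00° or 85.96°; the smaller is 48.00°.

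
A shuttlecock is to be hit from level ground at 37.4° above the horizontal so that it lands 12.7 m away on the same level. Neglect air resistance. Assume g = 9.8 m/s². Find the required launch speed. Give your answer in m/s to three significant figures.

On level ground R = v₀² sin 2θ / g ⇒ v₀ = √(gR / sin 2θ).
v₀ = √(9.80 × 12.7 / sin 74.80°) = √(124.5 / 0.9650) = √128.97 = 11.36 m/s.

11.4 m/s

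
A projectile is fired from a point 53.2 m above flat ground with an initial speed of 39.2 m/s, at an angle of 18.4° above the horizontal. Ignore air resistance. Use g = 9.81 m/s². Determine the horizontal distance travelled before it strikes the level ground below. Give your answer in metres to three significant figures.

vₓ = 39.20 cos 18.4° = 37.20 m/s; v_y0 = 39.20 sin 18.4° = 12.37 m/s.
Vertical motion (up positive, ground at y = 0): 4.905 t² − (12.37) t − 53.2 = 0, so t = (12.37 + √(12.37² + 2·9.81·53.2)) / 9.81 = (12.37 + 34.60) / 9.81 = 4.788 s.
Horizontal distance: R = vₓ t = 37.20 × 4.788 = 178.1 m.

178 m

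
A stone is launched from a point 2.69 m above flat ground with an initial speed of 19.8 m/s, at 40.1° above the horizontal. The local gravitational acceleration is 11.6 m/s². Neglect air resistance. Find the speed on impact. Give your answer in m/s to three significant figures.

21.3 m/s

Resolve: vₓ = 19.80 cos 40.1° = 15.15 m/s and v_y0 = 19.80 sin 40.1° = 12.75 m/s.
Vertical motion (up positive, ground at y = 0): 5.800 t² − (12.75) t − 2.69 = 0, so t = (12.75 + √(12.75² + 2·11.6·2.69)) / 11.6 = (12.75 + 15.00) / 11.6 = 2.393 s.
Vertical velocity at impact: v_y = v_y0 − g t = 12.75 − 11.6 × 2.393 = −15.00 m/s.
Speed: |v| = √(vₓ² + v_y²) = √(15.15² + 15.00²) = 21.32 m/s.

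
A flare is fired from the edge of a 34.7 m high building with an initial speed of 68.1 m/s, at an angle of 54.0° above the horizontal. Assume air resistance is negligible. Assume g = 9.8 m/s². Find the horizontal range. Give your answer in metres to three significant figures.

474 m

Components: vₓ = 68.10 cos 54.0° = 40.03 m/s, v_y0 = 68.10 sin 54.0° = 55.09 m/s.
With up positive and y = 0 at the ground: y(t) = 34.7 + (55.09) t − 4.900 t². Setting y = 0 and taking the positive root: t = [55.09 + √(55.09² + 2·9.80·34.7)] / 9.80 = (55.09 + 60.95) / 9.80 = 11.84 s.
Horizontal distance: R = vₓ t = 40.03 × 11.84 = 474.0 m.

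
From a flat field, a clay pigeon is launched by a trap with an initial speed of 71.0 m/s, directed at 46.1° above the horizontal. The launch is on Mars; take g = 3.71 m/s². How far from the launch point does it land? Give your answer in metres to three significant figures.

vₓ = 71.00 cos 46.1° = 49.23 m/s; v_y0 = 71.00 sin 46.1° = 51.16 m/s.
Flight time T = 2 v_y0 / g = 27.58 s.
Range: R = vₓ T = 49.23 × 27.58 = 1358 m.

1360 m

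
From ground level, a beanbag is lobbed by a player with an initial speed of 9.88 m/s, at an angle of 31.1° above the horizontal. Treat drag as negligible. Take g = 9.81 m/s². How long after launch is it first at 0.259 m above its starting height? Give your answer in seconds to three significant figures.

Resolve: vₓ = 9.880 cos 31.1° = 8.460 m/s and v_y0 = 9.880 sin 31.1° = 5.103 m/s.
Set y = v_y0 t − ½ g t² = 0.259: 4.905 t² − 5.103 t + 0.259 = 0.
t = [5.103 ± √(5.103² − 2·9.81·0.259)] / 9.81 = (5.103 ± 4.578) / 9.81, so t = 0.05350 s or t = 0.9869 s.
The first (ascending) time is 0.05350 s.

0.0535 s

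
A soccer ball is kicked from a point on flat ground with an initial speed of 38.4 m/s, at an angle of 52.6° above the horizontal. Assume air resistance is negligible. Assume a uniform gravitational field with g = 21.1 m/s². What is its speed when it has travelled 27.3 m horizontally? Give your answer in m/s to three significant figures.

Resolve: vₓ = 38.40 cos 52.6° = 23.32 m/s and v_y0 = 38.40 sin 52.6° = 30.51 m/s.
Time to reach x = 27.3 m: t = x/vₓ = 27.3/23.32 = 1.171 s.
Vertical velocity there: v_y = v_y0 − g t = 30.51 − 21.1 × 1.171 = 5.808 m/s.
Speed: √(vₓ² + v_y²) = √(23.32² + 5.808²) = 24.04 m/s.

24.0 m/s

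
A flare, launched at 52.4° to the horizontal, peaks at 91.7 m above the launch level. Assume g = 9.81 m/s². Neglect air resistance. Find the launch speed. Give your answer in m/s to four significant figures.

53.54 m/s

At the peak v_y = 0, so v_y0 = √(2gH) = √(2 × 9.81 × 91.7) = 42.42 m/s.
v_y0 = v₀ sin θ ⇒ v₀ = 42.42 / sin 52.4° = 53.54 m/s.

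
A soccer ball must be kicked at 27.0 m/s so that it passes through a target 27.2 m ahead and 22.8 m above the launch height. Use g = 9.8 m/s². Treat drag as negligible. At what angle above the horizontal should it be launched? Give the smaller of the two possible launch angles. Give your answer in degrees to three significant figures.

Trajectory: y = x tanθ − g x² (1 + tan²θ)/(2v₀²). With x = 27.2, y = 22.8, v₀ = 27.0, g = 9.80:
4.973 tan²θ − 27.2 tanθ + (27.77) = 0.
tanθ = [27.2 ± √(27.2² − 4 × 4.973 × (27.77))] / (2 × 4.973) = (27.2 ± 13.69) / 9.946, giving tanθ = 1.358 or 4.111.
θ = 53.64° or 76.33°; the smaller is 53.64°.

53.6°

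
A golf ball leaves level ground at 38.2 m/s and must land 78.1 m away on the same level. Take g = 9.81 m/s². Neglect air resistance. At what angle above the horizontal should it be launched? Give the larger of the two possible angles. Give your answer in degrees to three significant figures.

74.2°

From R = (v₀²/g) sin 2θ: sin 2θ = 9.81 × 78.1 / 1459.2 = 0.5250.
2θ = 31.67° or 180° − 31.67° = 148.3°, so θ = 15.84° or 74.16°.
The larger angle is 74.16°.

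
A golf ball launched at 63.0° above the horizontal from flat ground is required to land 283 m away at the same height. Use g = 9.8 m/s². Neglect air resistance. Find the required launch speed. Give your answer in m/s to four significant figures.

On level ground R = v₀² sin 2θ / g ⇒ v₀ = √(gR / sin 2θ).
v₀ = √(9.80 × 283 / sin 126.0°) = √(2773 / 0.8090) = √3428.1 = 58.55 m/s.

58.55 m/s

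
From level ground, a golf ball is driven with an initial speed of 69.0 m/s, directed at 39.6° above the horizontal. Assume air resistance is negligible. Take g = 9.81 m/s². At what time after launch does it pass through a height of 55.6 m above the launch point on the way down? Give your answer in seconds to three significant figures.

Horizontal component vₓ = 69.00 cos 39.6° = 53.17 m/s; vertical v_y0 = 69.00 sin 39.6° = 43.98 m/s.
Height y(t) = 43.98 t − 4.905 t² = 55.6 gives 4.905 t² − 43.98 t + 55.6 = 0.
Quadratic formula: t = (43.98 ± √843.57) / 9.81 = (43.98 ± 29.04) / 9.81 → t = 1.523 s or 7.444 s.
The descending-branch root is 7.444 s.

7.44 s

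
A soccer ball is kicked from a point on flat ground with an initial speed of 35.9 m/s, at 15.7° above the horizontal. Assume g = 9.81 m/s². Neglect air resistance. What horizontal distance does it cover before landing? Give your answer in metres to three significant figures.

68.4 m

Components: vₓ = 35.90 cos 15.7° = 34.56 m/s, v_y0 = 35.90 sin 15.7° = 9.715 m/s.
Time aloft: T = 2 v_y0 / g = 2 × 9.715 / 9.81 = 1.981 s.
Horizontal distance R = vₓ T = 34.56 × 1.981 = 68.45 m.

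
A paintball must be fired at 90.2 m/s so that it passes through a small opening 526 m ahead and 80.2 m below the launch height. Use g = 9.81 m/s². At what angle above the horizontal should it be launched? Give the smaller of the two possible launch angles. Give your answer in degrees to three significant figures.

Trajectory: y = x tanθ − g x² (1 + tan²θ)/(2v₀²). With x = 526, y = −80.2, v₀ = 90.2, g = 9.81:
166.8 tan²θ − 526 tanθ + (86.60) = 0.
tanθ = [526 ± √(526² − 4 × 166.8 × (86.60))] / (2 × 166.8) = (526 ± 467.9) / 333.6, giving tanθ = 0.1743 or 2.979.
θ = 9.886° or 71.45°; the smaller is 9.886°.

9.89°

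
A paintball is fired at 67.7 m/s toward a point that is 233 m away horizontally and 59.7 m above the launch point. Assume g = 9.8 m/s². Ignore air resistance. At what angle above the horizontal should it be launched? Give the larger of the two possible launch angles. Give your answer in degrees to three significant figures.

Trajectory: y = x tanθ − g x² (1 + tan²θ)/(2v₀²). With x = 233, y = 59.7, v₀ = 67.7, g = 9.80:
58.04 tan²θ − 233 tanθ + (117.7) = 0.
tanθ = [233 ± √(233² − 4 × 58.04 × (117.7))] / (2 × 58.04) = (233 ± 164.2) / 116.1, giving tanθ = 0.5929 or 3.422.
θ = 30.66° or 73.71°; the larger is 73.71°.

73.7°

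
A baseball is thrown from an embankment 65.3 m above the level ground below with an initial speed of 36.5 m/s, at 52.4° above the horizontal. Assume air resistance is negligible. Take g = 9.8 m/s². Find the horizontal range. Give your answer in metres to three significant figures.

Horizontal component vₓ = 36.50 cos 52.4° = 22.27 m/s; vertical v_y0 = 36.50 sin 52.4° = 28.92 m/s.
Vertical motion (up positive, ground at y = 0): 4.900 t² − (28.92) t − 65.3 = 0, so t = (28.92 + √(28.92² + 2·9.80·65.3)) / 9.80 = (28.92 + 46.00) / 9.80 = 7.645 s.
Horizontal distance: R = vₓ t = 22.27 × 7.645 = 170.3 m.

170 m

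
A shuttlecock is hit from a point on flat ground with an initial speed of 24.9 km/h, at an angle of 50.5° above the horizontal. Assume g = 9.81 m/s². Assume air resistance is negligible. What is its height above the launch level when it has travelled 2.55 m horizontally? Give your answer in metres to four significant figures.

1.446 m

Convert: 24.9 km/h = 24.9/3.6 = 6.917 m/s.
Horizontal component vₓ = 6.917 cos 50.5° = 4.400 m/s; vertical v_y0 = 6.917 sin 50.5° = 5.337 m/s.
x = vₓ t ⇒ t = 2.55/4.400 = 0.5796 s.
Height: y = v_y0 t − ½ g t² = 5.337 × 0.5796 − 4.905 × 0.5796² = 3.093 − 1.648 = 1.446 m.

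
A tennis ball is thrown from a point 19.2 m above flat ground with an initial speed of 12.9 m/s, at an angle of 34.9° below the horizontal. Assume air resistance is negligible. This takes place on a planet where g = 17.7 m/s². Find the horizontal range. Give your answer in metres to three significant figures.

Components: vₓ = 12.90 cos 34.9° = 10.58 m/s, v_y0 = −7.381 m/s (downward).
The projectile lands when y = 19.2 + (−7.381) t − ½·17.7·t² = 0. Positive root: t = (−7.381 + √(7.381² + 2·17.7·19.2)) / 17.7 = (−7.381 + 27.10) / 17.7 = 1.114 s.
Horizontal distance: R = vₓ t = 10.58 × 1.114 = 11.78 m.

11.8 m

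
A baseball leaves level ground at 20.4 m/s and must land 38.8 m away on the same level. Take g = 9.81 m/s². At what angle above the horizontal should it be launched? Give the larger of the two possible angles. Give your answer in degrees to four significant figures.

56.92°

R = v₀² sin 2θ / g gives sin 2θ = gR/v₀² = 9.81·38.8/20.4² = 0.9146.
2θ = 66.15° or 180° − 66.15° = 113.8°, so θ = 33.08° or 56.92°.
The larger angle is 56.92°.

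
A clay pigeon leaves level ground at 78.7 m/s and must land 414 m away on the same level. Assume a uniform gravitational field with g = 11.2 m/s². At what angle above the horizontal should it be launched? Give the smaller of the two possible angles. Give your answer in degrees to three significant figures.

24.2°

Level-ground range R = v₀² sin(2θ)/g ⇒ sin(2θ) = gR/v₀² = 11.2 × 414 / 78.7² = 0.7486.
2θ = 48.47° or 180° − 48.47° = 131.5°, so θ = 24.24° or 65.76°.
The smaller angle is 24.24°.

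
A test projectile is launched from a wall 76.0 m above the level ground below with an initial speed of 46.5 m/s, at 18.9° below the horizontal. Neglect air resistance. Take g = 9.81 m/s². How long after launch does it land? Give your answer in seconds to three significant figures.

Horizontal component vₓ = 46.50 cos 18.9° = 43.99 m/s; vertical v_y0 = −15.06 m/s (downward).
Vertical motion (up positive, ground at y = 0): 4.905 t² − (−15.06) t − 76.0 = 0, so t = (−15.06 + √(15.06² + 2·9.81·76.0)) / 9.81 = (−15.06 + 41.45) / 9.81 = 2.690 s.

2.69 s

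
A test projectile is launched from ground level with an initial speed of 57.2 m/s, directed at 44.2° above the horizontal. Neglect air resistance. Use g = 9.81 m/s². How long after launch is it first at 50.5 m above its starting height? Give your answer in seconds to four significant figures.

1.569 s

vₓ = 57.20 cos 44.2° = 41.01 m/s; v_y0 = 57.20 sin 44.2° = 39.88 m/s.
Height y(t) = 39.88 t − 4.905 t² = 50.5 gives 4.905 t² − 39.88 t + 50.5 = 0.
t = [39.88 ± √(39.88² − 2·9.81·50.5)] / 9.81 = (39.88 ± 24.48) / 9.81, so t = 1.569 s or t = 6.561 s.
The first (ascending) time is 1.569 s.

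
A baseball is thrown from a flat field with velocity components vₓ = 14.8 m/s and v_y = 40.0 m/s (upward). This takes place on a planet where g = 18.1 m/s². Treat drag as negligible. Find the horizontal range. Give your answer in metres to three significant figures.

65.4 m

Flight time T = 2 v_y0 / g = 4.420 s.
Horizontal distance R = vₓ T = 14.80 × 4.420 = 65.41 m.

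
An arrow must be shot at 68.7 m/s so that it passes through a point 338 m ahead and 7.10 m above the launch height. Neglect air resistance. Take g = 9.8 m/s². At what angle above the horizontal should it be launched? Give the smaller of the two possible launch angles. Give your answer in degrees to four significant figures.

Trajectory: y = x tanθ − g x² (1 + tan²θ)/(2v₀²). With x = 338, y = 7.10, v₀ = 68.7, g = 9.80:
118.6 tan²θ − 338 tanθ + (125.7) = 0.
tanθ = [338 ± √(338² − 4 × 118.6 × (125.7))] / (2 × 118.6) = (338 ± 233.7) / 237.2, giving tanθ = 0.4398 or 2.410.
θ = 23.74° or 67.46°; the smaller is 23.74°.

23.74°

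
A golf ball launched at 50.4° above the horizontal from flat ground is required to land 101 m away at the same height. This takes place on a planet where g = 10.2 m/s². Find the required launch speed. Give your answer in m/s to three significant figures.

From R = (v₀² / g) sin 2θ: v₀ = √(gR / sin 2θ).
v₀ = √(10.2 × 101 / sin 100.8°) = √(1030 / 0.9823) = √1048.8 = 32.38 m/s.

32.4 m/s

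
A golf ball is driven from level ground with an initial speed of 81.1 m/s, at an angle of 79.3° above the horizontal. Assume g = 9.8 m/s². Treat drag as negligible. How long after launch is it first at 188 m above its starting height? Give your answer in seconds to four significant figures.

2.863 s

vₓ = 81.10 cos 79.3° = 15.06 m/s; v_y0 = 81.10 sin 79.3° = 79.69 m/s.
Set y = v_y0 t − ½ g t² = 188: 4.900 t² − 79.69 t + 188 = 0.
Quadratic formula: t = (79.69 ± √2665.7) / 9.80 = (79.69 ± 51.63) / 9.80 → t = 2.863 s or 13.40 s.
The first (ascending) time is 2.863 s.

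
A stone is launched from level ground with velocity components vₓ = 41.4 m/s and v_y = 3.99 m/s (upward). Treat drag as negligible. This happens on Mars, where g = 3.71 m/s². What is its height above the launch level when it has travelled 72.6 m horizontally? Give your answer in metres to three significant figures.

x = vₓ t ⇒ t = 72.6/41.40 = 1.754 s.
Height: y = v_y0 t − ½ g t² = 3.990 × 1.754 − 1.855 × 1.754² = 6.997 − 5.704 = 1.292 m.

1.29 m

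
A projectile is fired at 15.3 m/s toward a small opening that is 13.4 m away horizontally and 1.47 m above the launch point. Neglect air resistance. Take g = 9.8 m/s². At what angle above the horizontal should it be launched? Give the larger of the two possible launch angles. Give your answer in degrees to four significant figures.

72.22°

Trajectory: y = x tanθ − g x² (1 + tan²θ)/(2v₀²). With x = 13.4, y = 1.47, v₀ = 15.3, g = 9.80:
3.759 tan²θ − 13.4 tanθ + (5.229) = 0.
tanθ = [13.4 ± √(13.4² − 4 × 3.759 × (5.229))] / (2 × 3.759) = (13.4 ± 10.05) / 7.517, giving tanθ = 0.4460 or 3.119.
θ = 24.04° or 72.22°; the larger is 72.22°.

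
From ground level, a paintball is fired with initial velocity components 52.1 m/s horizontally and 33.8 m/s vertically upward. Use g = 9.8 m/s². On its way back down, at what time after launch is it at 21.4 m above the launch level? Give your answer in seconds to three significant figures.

Require v_y0 t − ½ g t² = 21.4, i.e. 4.900 t² − 33.80 t + 21.4 = 0.
t = [33.80 ± √(33.80² − 2·9.80·21.4)] / 9.80 = (33.80 ± 26.89) / 9.80, so t = 0.7052 s or t = 6.193 s.
The descending-branch root is 6.193 s.

6.19 s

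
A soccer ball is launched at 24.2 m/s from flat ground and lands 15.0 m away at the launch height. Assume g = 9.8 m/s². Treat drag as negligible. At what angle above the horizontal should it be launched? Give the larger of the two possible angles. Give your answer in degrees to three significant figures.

82.7°

Level-ground range R = v₀² sin(2θ)/g ⇒ sin(2θ) = gR/v₀² = 9.80 × 15.0 / 24.2² = 0.2510.
2θ = 14.54° or 180° − 14.54° = 165.5°, so θ = 7.269° or 82.73°.
The larger angle is 82.73°.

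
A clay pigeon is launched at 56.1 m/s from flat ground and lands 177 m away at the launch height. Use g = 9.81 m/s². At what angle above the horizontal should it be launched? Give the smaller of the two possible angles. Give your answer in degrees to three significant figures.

16.7°

R = v₀² sin 2θ / g gives sin 2θ = gR/v₀² = 9.81·177/56.1² = 0.5517.
2θ = 33.48° or 180° − 33.48° = 146.5°, so θ = 16.74° or 73.26°.
The smaller angle is 16.74°.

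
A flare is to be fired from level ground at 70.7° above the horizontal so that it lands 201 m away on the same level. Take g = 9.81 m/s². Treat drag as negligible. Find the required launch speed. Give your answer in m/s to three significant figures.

On level ground R = v₀² sin 2θ / g ⇒ v₀ = √(gR / sin 2θ).
v₀ = √(9.81 × 201 / sin 141.4°) = √(1972 / 0.6239) = √3160.6 = 56.22 m/s.

56.2 m/s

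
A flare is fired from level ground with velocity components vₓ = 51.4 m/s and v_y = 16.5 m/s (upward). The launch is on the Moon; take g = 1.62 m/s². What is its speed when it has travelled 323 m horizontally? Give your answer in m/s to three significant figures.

At x = 323 m, t = x/vₓ = 323/51.40 = 6.284 s.
Vertical velocity there: v_y = v_y0 − g t = 16.50 − 1.62 × 6.284 = 6.320 m/s.
Speed: √(vₓ² + v_y²) = √(51.40² + 6.320²) = 51.79 m/s.

51.8 m/s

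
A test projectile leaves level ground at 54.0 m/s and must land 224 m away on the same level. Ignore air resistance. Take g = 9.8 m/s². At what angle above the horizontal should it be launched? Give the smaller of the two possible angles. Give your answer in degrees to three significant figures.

24.4°

R = v₀² sin 2θ / g gives sin 2θ = gR/v₀² = 9.80·224/54.0² = 0.7528.
2θ = 48.83° or 180° − 48.83° = 131.2°, so θ = 24.42° or 65.58°.
The smaller angle is 24.42°.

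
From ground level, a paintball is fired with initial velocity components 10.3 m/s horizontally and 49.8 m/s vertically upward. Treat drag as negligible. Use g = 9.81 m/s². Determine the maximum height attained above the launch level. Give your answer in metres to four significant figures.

126.4 m

At the apex v_y = 0, so H = v_y0²/(2g) = 49.80²/19.62 = 126.4 m.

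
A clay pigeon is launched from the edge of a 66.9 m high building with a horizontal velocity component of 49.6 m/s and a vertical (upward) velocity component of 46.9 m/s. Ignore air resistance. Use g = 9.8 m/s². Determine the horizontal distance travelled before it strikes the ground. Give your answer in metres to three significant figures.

537 m

With up positive and y = 0 at the ground: y(t) = 66.9 + (46.90) t − 4.900 t². Setting y = 0 and taking the positive root: t = [46.90 + √(46.90² + 2·9.80·66.9)] / 9.80 = (46.90 + 59.25) / 9.80 = 10.83 s.
Horizontal distance: R = vₓ t = 49.60 × 10.83 = 537.3 m.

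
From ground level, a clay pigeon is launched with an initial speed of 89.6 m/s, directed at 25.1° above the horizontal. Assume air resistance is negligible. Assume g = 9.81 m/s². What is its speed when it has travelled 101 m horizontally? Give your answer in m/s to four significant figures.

vₓ = 89.60 cos 25.1° = 81.14 m/s; v_y0 = 89.60 sin 25.1° = 38.01 m/s.
At x = 101 m, t = x/vₓ = 101/81.14 = 1.245 s.
Vertical velocity there: v_y = v_y0 − g t = 38.01 − 9.81 × 1.245 = 25.80 m/s.
Speed: √(vₓ² + v_y²) = √(81.14² + 25.80²) = 85.14 m/s.

85.14 m/s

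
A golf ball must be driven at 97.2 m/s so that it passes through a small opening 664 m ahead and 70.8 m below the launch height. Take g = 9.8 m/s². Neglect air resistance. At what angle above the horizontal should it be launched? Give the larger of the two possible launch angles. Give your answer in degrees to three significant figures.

Trajectory: y = x tanθ − g x² (1 + tan²θ)/(2v₀²). With x = 664, y = −70.8, v₀ = 97.2, g = 9.80:
228.7 tan²θ − 664 tanθ + (157.9) = 0.
tanθ = [664 ± √(664² − 4 × 228.7 × (157.9))] / (2 × 228.7) = (664 ± 544.5) / 457.3, giving tanθ = 0.2613 or 2.643.
θ = 14.64° or 69.27°; the larger is 69.27°.

69.3°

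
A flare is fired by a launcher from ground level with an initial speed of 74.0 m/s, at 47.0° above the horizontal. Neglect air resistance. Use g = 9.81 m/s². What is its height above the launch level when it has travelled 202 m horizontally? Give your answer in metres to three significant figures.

138 m

vₓ = 74.00 cos 47.0° = 50.47 m/s; v_y0 = 74.00 sin 47.0° = 54.12 m/s.
Time to reach x = 202 m: t = x/vₓ = 202/50.47 = 4.003 s.
Height: y = v_y0 t − ½ g t² = 54.12 × 4.003 − 4.905 × 4.003² = 216.6 − 78.58 = 138.0 m.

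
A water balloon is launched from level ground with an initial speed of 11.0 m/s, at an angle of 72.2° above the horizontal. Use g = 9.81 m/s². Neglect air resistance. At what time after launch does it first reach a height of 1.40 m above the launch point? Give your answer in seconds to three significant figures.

0.143 s

Horizontal component vₓ = 11.00 cos 72.2° = 3.363 m/s; vertical v_y0 = 11.00 sin 72.2° = 10.47 m/s.
Set y = v_y0 t − ½ g t² = 1.40: 4.905 t² − 10.47 t + 1.40 = 0.
t = [10.47 ± √(10.47² − 2·9.81·1.40)] / 9.81 = (10.47 ± 9.068) / 9.81, so t = 0.1433 s or t = 1.992 s.
The first (ascending) time is 0.1433 s.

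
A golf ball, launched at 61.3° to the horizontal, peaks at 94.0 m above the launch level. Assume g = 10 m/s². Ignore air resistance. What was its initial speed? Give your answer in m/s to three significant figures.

At the peak v_y = 0, so v_y0 = √(2gH) = √(2 × 10.0 × 94.0) = 43.36 m/s.
v_y0 = v₀ sin θ ⇒ v₀ = 43.36 / sin 61.3° = 49.43 m/s.

49.4 m/s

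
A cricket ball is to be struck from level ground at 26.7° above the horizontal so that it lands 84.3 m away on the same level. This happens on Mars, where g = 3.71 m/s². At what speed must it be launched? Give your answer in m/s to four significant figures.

From R = (v₀² / g) sin 2θ: v₀ = √(gR / sin 2θ).
v₀ = √(3.71 × 84.3 / sin 53.40°) = √(312.8 / 0.8028) = √389.57 = 19.74 m/s.

19.74 m/s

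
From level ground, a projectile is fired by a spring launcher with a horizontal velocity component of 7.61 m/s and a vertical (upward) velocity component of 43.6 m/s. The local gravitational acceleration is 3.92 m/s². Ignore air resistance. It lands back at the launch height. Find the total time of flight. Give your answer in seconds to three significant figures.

22.2 s

Landing at launch height ⇒ T = 2 v_y0 / g = 2 × 43.60 / 3.92 = 22.24 s.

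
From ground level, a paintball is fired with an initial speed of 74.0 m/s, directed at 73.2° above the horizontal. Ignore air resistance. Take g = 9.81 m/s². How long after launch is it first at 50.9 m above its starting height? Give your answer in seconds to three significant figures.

0.758 s

Components: vₓ = 74.00 cos 73.2° = 21.39 m/s, v_y0 = 74.00 sin 73.2° = 70.84 m/s.
Set y = v_y0 t − ½ g t² = 50.9: 4.905 t² − 70.84 t + 50.9 = 0.
Quadratic formula: t = (70.84 ± √4019.9) / 9.81 = (70.84 ± 63.40) / 9.81 → t = 0.7583 s or 13.68 s.
The first (ascending) time is 0.7583 s.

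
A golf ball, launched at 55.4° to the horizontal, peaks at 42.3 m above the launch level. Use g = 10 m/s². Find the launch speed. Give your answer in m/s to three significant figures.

At the peak v_y = 0, so v_y0 = √(2gH) = √(2 × 10.0 × 42.3) = 29.09 m/s.
v_y0 = v₀ sin θ ⇒ v₀ = 29.09 / sin 55.4° = 35.34 m/s.

35.3 m/s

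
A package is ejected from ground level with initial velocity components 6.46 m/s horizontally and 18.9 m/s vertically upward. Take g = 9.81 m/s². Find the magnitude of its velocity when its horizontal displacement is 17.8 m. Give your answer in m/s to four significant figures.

At x = 17.8 m, t = x/vₓ = 17.8/6.460 = 2.755 s.
Vertical velocity there: v_y = v_y0 − g t = 18.90 − 9.81 × 2.755 = −8.131 m/s.
Speed: √(vₓ² + v_y²) = √(6.460² + 8.131²) = 10.38 m/s.

10.38 m/s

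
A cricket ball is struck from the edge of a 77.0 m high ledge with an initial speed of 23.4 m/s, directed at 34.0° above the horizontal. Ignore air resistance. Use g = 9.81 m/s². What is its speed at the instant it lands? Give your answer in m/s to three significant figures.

Components: vₓ = 23.40 cos 34.0° = 19.40 m/s, v_y0 = 23.40 sin 34.0° = 13.09 m/s.
Vertical motion (up positive, ground at y = 0): 4.905 t² − (13.09) t − 77.0 = 0, so t = (13.09 + √(13.09² + 2·9.81·77.0)) / 9.81 = (13.09 + 41.01) / 9.81 = 5.514 s.
Vertical velocity at impact: v_y = v_y0 − g t = 13.09 − 9.81 × 5.514 = −41.01 m/s.
Speed: |v| = √(vₓ² + v_y²) = √(19.40² + 41.01²) = 45.37 m/s.

45.4 m/s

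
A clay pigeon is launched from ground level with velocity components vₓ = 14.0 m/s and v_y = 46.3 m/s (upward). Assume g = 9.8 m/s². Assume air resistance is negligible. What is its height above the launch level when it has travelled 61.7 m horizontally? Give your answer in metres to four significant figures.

108.9 m

x = vₓ t ⇒ t = 61.7/14.00 = 4.407 s.
Height: y = v_y0 t − ½ g t² = 46.30 × 4.407 − 4.900 × 4.407² = 204.1 − 95.17 = 108.9 m.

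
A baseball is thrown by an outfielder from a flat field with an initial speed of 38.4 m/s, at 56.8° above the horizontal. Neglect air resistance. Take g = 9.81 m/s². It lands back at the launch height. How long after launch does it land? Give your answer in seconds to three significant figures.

vₓ = 38.40 cos 56.8° = 21.03 m/s; v_y0 = 38.40 sin 56.8° = 32.13 m/s.
Landing at launch height ⇒ T = 2 v_y0 / g = 2 × 32.13 / 9.81 = 6.551 s.

6.55 s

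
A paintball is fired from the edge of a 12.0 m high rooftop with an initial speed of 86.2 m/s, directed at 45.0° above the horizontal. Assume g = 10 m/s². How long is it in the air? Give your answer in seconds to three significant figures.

12.4 s

Components: vₓ = 86.20 cos 45.0° = 60.95 m/s, v_y0 = 86.20 sin 45.0° = 60.95 m/s.
The projectile lands when y = 12.0 + (60.95) t − ½·10.0·t² = 0. Positive root: t = (60.95 + √(60.95² + 2·10.0·12.0)) / 10.0 = (60.95 + 62.89) / 10.0 = 12.38 s.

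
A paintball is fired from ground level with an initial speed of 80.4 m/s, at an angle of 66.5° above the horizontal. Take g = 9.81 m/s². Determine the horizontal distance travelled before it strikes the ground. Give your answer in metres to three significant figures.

Resolve: vₓ = 80.40 cos 66.5° = 32.06 m/s and v_y0 = 80.40 sin 66.5° = 73.73 m/s.
Flight time T = 2 v_y0 / g = 15.03 s.
Horizontal distance R = vₓ T = 32.06 × 15.03 = 481.9 m.

482 m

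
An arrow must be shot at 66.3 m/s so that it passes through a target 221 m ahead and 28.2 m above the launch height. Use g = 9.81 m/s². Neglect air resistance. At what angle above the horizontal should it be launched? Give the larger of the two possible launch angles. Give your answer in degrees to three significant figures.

Trajectory: y = x tanθ − g x² (1 + tan²θ)/(2v₀²). With x = 221, y = 28.2, v₀ = 66.3, g = 9.81:
54.50 tan²θ − 221 tanθ + (82.70) = 0.
tanθ = [221 ± √(221² − 4 × 54.50 × (82.70))] / (2 × 54.50) = (221 ± 175.5) / 109.0, giving tanθ = 0.4171 or 3.638.
θ = 22.64° or 74.63°; the larger is 74.63°.

74.6°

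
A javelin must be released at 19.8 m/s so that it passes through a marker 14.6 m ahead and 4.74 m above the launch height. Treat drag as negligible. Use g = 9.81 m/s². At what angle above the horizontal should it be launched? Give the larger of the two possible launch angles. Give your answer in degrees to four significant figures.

Trajectory: y = x tanθ − g x² (1 + tan²θ)/(2v₀²). With x = 14.6, y = 4.74, v₀ = 19.8, g = 9.81:
2.667 tan²θ − 14.6 tanθ + (7.407) = 0.
tanθ = [14.6 ± √(14.6² − 4 × 2.667 × (7.407))] / (2 × 2.667) = (14.6 ± 11.58) / 5.334, giving tanθ = 0.5658 or 4.909.
θ = 29.50° or 78.49°; the larger is 78.49°.

78.49°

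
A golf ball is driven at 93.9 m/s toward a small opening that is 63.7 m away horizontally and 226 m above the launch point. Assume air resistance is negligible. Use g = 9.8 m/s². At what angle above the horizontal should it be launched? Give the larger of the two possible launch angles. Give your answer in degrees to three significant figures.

87.6°

Trajectory: y = x tanθ − g x² (1 + tan²θ)/(2v₀²). With x = 63.7, y = 226, v₀ = 93.9, g = 9.80:
2.255 tan²θ − 63.7 tanθ + (228.3) = 0.
tanθ = [63.7 ± √(63.7² − 4 × 2.255 × (228.3))] / (2 × 2.255) = (63.7 ± 44.71) / 4.510, giving tanθ = 4.211 or 24.04.
θ = 76.64° or 87.62°; the larger is 87.62°.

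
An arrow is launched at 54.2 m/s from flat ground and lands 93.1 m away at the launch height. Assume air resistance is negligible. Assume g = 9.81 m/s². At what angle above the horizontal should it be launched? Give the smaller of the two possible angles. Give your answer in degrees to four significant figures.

From R = (v₀²/g) sin 2θ: sin 2θ = 9.81 × 93.1 / 2937.6 = 0.3109.
2θ = 18.11° or 180° − 18.11° = 161.9°, so θ = 9.057° or 80.94°.
The smaller angle is 9.057°.

9.057°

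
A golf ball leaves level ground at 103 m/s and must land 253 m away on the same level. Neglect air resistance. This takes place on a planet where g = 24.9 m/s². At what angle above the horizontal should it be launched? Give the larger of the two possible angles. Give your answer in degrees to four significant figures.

71.79°

From R = (v₀²/g) sin 2θ: sin 2θ = 24.9 × 253 / 10609 = 0.5938.
2θ = 36.43° or 180° − 36.43° = 143.6°, so θ = 18.21° or 71.79°.
The larger angle is 71.79°.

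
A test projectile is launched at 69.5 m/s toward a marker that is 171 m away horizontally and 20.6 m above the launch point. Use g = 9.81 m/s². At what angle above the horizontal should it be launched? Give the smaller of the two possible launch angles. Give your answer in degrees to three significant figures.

Trajectory: y = x tanθ − g x² (1 + tan²θ)/(2v₀²). With x = 171, y = 20.6, v₀ = 69.5, g = 9.81:
29.69 tan²θ − 171 tanθ + (50.29) = 0.
tanθ = [171 ± √(171² − 4 × 29.69 × (50.29))] / (2 × 29.69) = (171 ± 152.5) / 59.39, giving tanθ = 0.3109 or 5.448.
θ = 17.27° or 79.60°; the smaller is 17.27°.

17.3°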